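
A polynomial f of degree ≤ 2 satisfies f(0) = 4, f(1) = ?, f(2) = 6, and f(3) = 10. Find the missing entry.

On equispaced nodes a degree-2 polynomial has vanishing third forward difference, so
  - f(0) + 3·f(1) - 3·f(2) + f(3) = 0.
Substituting the known values and solving for f(1):
  3·f(1) = 12
  f(1) = 4.

4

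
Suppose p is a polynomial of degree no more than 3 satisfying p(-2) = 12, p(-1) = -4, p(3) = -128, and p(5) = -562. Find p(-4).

194

Write p(x) = ax^3 + bx^2 + cx + d. Substituting each data point gives a linear system:
  -8a + 4b - 2c + d = 12
  -a + b - c + d = -4
  27a + 9b + 3c + d = -128
  125a + 25b + 5c + d = -562
Solving the system yields a = -4, b = -3, c = 3, d = -2.
So p(x) = -4x^3 - 3x^2 + 3x - 2.
Then p(-4) = 194.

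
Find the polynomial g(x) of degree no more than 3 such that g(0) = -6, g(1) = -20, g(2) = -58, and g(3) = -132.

Using the Lagrange interpolation formula with nodes 0, 1, 2, 3:
  L_0(x) = (x - 1)(x - 2)(x - 3) / -6
  L_1(x) = x(x - 2)(x - 3) / 2
  L_2(x) = x(x - 1)(x - 3) / -2
  L_3(x) = x(x - 1)(x - 2) / 6
Then g(x) = -6·L_0(x) - 20·L_1(x) - 58·L_2(x) - 132·L_3(x).
Expanding and collecting terms gives g(x) = -2x^3 - 6x^2 - 6x - 6.
Check: g(1) = -20. ✓

g(x) = -2x^3 - 6x^2 - 6x - 6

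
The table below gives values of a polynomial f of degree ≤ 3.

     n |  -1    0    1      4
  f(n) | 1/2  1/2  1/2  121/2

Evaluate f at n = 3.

49/2

Write f(n) = an^3 + bn^2 + cn + d. Substituting each data point gives a linear system:
  -a + b - c + d = 1/2
  d = 1/2
  a + b + c + d = 1/2
  64a + 16b + 4c + d = 121/2
Solving the system yields a = 1, b = 0, c = -1, d = 1/2.
So f(n) = n³ - n + 1/2.
Then f(3) = 49/2.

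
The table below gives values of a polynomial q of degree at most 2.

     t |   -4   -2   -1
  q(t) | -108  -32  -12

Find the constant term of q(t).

-4

Write q(t) = at^2 + bt + c. Substituting each data point gives a linear system:
  16a - 4b + c = -108
  4a - 2b + c = -32
  a - b + c = -12
Solving the system yields a = -6, b = 2, c = -4.
So q(t) = -6t^2 + 2t - 4.
The constant term is -4.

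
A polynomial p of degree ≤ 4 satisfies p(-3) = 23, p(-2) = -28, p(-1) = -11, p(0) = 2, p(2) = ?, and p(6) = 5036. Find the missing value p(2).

88

The 5 known points determine the degree-4 polynomial uniquely.
Write p(s) = as^4 + bs^3 + cs^2 + ds + e. Substituting each data point gives a linear system:
  81a - 27b + 9c - 3d + e = 23
  16a - 8b + 4c - 2d + e = -28
  a - b + c - d + e = -11
  e = 2
  1296a + 216b + 36c + 6d + e = 5036
Solving the system yields a = 3, b = 6, c = -5, d = 5, e = 2.
So p(s) = 3s^4 + 6s^3 - 5s^2 + 5s + 2.
Then p(2) = 88.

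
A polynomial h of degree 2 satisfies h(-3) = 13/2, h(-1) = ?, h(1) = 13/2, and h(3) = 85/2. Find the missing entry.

The 3 known points determine the degree-2 polynomial uniquely.
Write h(s) = as^2 + bs + c. Substituting each data point gives a linear system:
  9a - 3b + c = 13/2
  a + b + c = 13/2
  9a + 3b + c = 85/2
Solving the system yields a = 3, b = 6, c = -5/2.
So h(s) = 3s² + 6s - 5/2.
Then h(-1) = -11/2.

-11/2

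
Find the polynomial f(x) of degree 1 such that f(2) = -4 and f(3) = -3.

Write f(x) = ax + b. Substituting each data point gives a linear system:
  2a + b = -4
  3a + b = -3
Solving the system yields a = 1, b = -6.
So f(x) = x - 6.
Check: f(3) = -3. ✓

f(x) = x - 6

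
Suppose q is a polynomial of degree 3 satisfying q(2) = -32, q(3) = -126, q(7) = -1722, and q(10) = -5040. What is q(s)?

Using the Lagrange interpolation formula with nodes 2, 3, 7, 10:
  L_0(s) = (s - 3)(s - 7)(s - 10) / -40
  L_1(s) = (s - 2)(s - 7)(s - 10) / 28
  L_2(s) = (s - 2)(s - 3)(s - 10) / -60
  L_3(s) = (s - 2)(s - 3)(s - 7) / 168
Then q(s) = -32·L_0(s) - 126·L_1(s) - 1722·L_2(s) - 5040·L_3(s).
Expanding and collecting terms gives q(s) = -5s³ - s² + 6s.
Check: q(10) = -5040. ✓

q(s) = -5s^3 - s^2 + 6s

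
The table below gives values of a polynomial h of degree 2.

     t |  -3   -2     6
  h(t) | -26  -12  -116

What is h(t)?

Write h(t) = at^2 + bt + c. Substituting each data point gives a linear system:
  9a - 3b + c = -26
  4a - 2b + c = -12
  36a + 6b + c = -116
Solving the system yields a = -3, b = -1, c = -2.
So h(t) = -3t² - t - 2.
Check: h(-2) = -12. ✓

h(t) = -3t^2 - t - 2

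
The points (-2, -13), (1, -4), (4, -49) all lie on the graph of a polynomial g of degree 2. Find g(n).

Write g(n) = an^2 + bn + c. Substituting each data point gives a linear system:
  4a - 2b + c = -13
  a + b + c = -4
  16a + 4b + c = -49
Solving the system yields a = -3, b = 0, c = -1.
So g(n) = -3n^2 - 1.
Check: g(4) = -49. ✓

g(n) = -3n^2 - 1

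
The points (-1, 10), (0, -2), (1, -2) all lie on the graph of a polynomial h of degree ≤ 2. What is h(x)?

h(x) = 6x^2 - 6x - 2

Write h(x) = ax^2 + bx + c. Substituting each data point gives a linear system:
  a - b + c = 10
  c = -2
  a + b + c = -2
Solving the system yields a = 6, b = -6, c = -2.
So h(x) = 6x² - 6x - 2.
Check: h(-1) = 10. ✓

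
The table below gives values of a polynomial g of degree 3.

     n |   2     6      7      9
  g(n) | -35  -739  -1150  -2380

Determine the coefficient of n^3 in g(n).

-3

Write g(n) = an^3 + bn^2 + cn + d. Substituting each data point gives a linear system:
  8a + 4b + 2c + d = -35
  216a + 36b + 6c + d = -739
  343a + 49b + 7c + d = -1150
  729a + 81b + 9c + d = -2380
Solving the system yields a = -3, b = -2, c = -4, d = 5.
So g(n) = -3n^3 - 2n^2 - 4n + 5.
The leading coefficient is -3.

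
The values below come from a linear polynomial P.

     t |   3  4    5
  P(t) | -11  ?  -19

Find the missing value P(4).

-15

On equispaced nodes a degree-1 polynomial has vanishing second forward difference, so
  P(3) - 2·P(4) + P(5) = 0.
Substituting the known values and solving for P(4):
  -2·P(4) = 30
  P(4) = -15.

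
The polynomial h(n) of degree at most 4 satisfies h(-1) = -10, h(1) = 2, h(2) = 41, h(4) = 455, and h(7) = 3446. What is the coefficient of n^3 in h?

3

Write h(n) = an^4 + bn^3 + cn^2 + dn + e. Substituting each data point gives a linear system:
  a - b + c - d + e = -10
  a + b + c + d + e = 2
  16a + 8b + 4c + 2d + e = 41
  256a + 64b + 16c + 4d + e = 455
  2401a + 343b + 49c + 7d + e = 3446
Solving the system yields a = 1, b = 3, c = 0, d = 3, e = -5.
So h(n) = n^4 + 3n^3 + 3n - 5.
The coefficient of n^3 is 3.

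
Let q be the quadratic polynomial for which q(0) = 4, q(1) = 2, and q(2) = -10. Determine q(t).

q(t) = -5t^2 + 3t + 4

Using the Lagrange interpolation formula with nodes 0, 1, 2:
  L_0(t) = (t - 1)(t - 2) / 2
  L_1(t) = t(t - 2) / -1
  L_2(t) = t(t - 1) / 2
Then q(t) = 4·L_0(t) + 2·L_1(t) - 10·L_2(t).
Expanding and collecting terms gives q(t) = -5t^2 + 3t + 4.
Check: q(0) = 4. ✓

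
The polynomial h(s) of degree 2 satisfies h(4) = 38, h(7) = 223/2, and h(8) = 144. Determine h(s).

Write h(s) = as^2 + bs + c. Substituting each data point gives a linear system:
  16a + 4b + c = 38
  49a + 7b + c = 223/2
  64a + 8b + c = 144
Solving the system yields a = 2, b = 5/2, c = -4.
So h(s) = 2s^2 + (5/2)s - 4.
Check: h(8) = 144. ✓

h(s) = 2s^2 + (5/2)s - 4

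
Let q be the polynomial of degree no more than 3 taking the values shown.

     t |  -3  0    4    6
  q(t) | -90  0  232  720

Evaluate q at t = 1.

10

Using the Lagrange interpolation formula with nodes -3, 0, 4, 6:
  L_0(t) = t(t - 4)(t - 6) / -189
  L_1(t) = (t + 3)(t - 4)(t - 6) / 72
  L_2(t) = (t + 3)t(t - 6) / -56
  L_3(t) = (t + 3)t(t - 4) / 108
Then q(t) = -90·L_0(t) + 0·L_1(t) + 232·L_2(t) + 720·L_3(t).
Expanding and collecting terms gives q(t) = 3t³ + t² + 6t.
Evaluating at t = 1: q(1) = 10.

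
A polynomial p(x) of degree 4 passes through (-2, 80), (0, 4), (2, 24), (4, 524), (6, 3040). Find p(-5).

Using the Lagrange interpolation formula with nodes -2, 0, 2, 4, 6:
  L_0(x) = x(x - 2)(x - 4)(x - 6) / 384
  L_1(x) = (x + 2)(x - 2)(x - 4)(x - 6) / -96
  L_2(x) = (x + 2)x(x - 4)(x - 6) / 64
  L_3(x) = (x + 2)x(x - 2)(x - 6) / -96
  L_4(x) = (x + 2)x(x - 2)(x - 4) / 384
Then p(x) = 80·L_0(x) + 4·L_1(x) + 24·L_2(x) + 524·L_3(x) + 3040·L_4(x).
Expanding and collecting terms gives p(x) = 3x⁴ - 4x³ + 2x + 4.
Evaluating at x = -5: p(-5) = 2369.

2369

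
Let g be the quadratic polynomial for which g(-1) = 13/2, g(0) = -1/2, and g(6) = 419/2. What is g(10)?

Using the Lagrange interpolation formula with nodes -1, 0, 6:
  L_0(n) = n(n - 6) / 7
  L_1(n) = (n + 1)(n - 6) / -6
  L_2(n) = (n + 1)n / 42
Then g(n) = 13/2·L_0(n) - 1/2·L_1(n) + 419/2·L_2(n).
Expanding and collecting terms gives g(n) = 6n^2 - n - 1/2.
Evaluating at n = 10: g(10) = 1179/2.

1179/2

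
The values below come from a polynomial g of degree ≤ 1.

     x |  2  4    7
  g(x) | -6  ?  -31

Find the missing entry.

-16

The 2 known points determine the degree-1 polynomial uniquely.
Write g(x) = ax + b. Substituting each data point gives a linear system:
  2a + b = -6
  7a + b = -31
Solving the system yields a = -5, b = 4.
So g(x) = -5x + 4.
Then g(4) = -16.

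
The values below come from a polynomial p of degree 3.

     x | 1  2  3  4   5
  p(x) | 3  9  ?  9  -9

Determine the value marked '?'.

The 4 known points determine the degree-3 polynomial uniquely.
Write p(x) = ax^3 + bx^2 + cx + d. Substituting each data point gives a linear system:
  a + b + c + d = 3
  8a + 4b + 2c + d = 9
  64a + 16b + 4c + d = 9
  125a + 25b + 5c + d = -9
Solving the system yields a = -1, b = 5, c = -2, d = 1.
So p(x) = -x^3 + 5x^2 - 2x + 1.
Then p(3) = 13.

13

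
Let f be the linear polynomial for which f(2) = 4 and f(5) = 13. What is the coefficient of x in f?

Write f(x) = ax + b. Substituting each data point gives a linear system:
  2a + b = 4
  5a + b = 13
Solving the system yields a = 3, b = -2.
So f(x) = 3x - 2.
The leading coefficient is 3.

3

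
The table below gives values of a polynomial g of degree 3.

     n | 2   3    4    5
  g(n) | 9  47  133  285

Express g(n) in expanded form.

g(n) = 3n^3 - 3n^2 - 4n + 5

Write g(n) = an^3 + bn^2 + cn + d. Substituting each data point gives a linear system:
  8a + 4b + 2c + d = 9
  27a + 9b + 3c + d = 47
  64a + 16b + 4c + d = 133
  125a + 25b + 5c + d = 285
Solving the system yields a = 3, b = -3, c = -4, d = 5.
So g(n) = 3n^3 - 3n^2 - 4n + 5.
Check: g(5) = 285. ✓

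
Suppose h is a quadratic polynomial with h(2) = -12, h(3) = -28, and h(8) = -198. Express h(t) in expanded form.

h(t) = -3t^2 - t + 2

Using the Lagrange interpolation formula with nodes 2, 3, 8:
  L_0(t) = (t - 3)(t - 8) / 6
  L_1(t) = (t - 2)(t - 8) / -5
  L_2(t) = (t - 2)(t - 3) / 30
Then h(t) = -12·L_0(t) - 28·L_1(t) - 198·L_2(t).
Expanding and collecting terms gives h(t) = -3t² - t + 2.
Check: h(3) = -28. ✓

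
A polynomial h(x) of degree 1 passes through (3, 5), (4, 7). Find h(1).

1

Write h(x) = ax + b. Substituting each data point gives a linear system:
  3a + b = 5
  4a + b = 7
Solving the system yields a = 2, b = -1.
So h(x) = 2x - 1.
Then h(1) = 1.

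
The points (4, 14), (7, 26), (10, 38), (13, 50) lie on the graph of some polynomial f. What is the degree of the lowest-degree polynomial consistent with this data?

Forward differences of the values at n = 4, 7, 10, 13:
  f  : 14  26  38  50
  Δ  : 12  12  12
  Δ^2: 0  0
  Δ^3: 0
The first differences are constant (12) and nonzero, while all higher differences vanish, so the minimal degree is 1.

1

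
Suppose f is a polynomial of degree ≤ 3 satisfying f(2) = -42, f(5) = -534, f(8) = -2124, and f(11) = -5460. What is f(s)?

f(s) = -4s^3 - s^2 - s - 4

Write f(s) = as^3 + bs^2 + cs + d. Substituting each data point gives a linear system:
  8a + 4b + 2c + d = -42
  125a + 25b + 5c + d = -534
  512a + 64b + 8c + d = -2124
  1331a + 121b + 11c + d = -5460
Solving the system yields a = -4, b = -1, c = -1, d = -4.
So f(s) = -4s^3 - s^2 - s - 4.
Check: f(11) = -5460. ✓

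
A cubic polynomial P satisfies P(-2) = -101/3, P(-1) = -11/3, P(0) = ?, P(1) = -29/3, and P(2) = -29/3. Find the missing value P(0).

On equispaced nodes a degree-3 polynomial has vanishing fourth forward difference, so
  P(-2) - 4·P(-1) + 6·P(0) - 4·P(1) + P(2) = 0.
Substituting the known values and solving for P(0):
  6·P(0) = -10
  P(0) = -5/3.

-5/3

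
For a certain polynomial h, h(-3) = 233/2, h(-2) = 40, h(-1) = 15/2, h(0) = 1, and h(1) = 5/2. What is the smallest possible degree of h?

Forward differences of the values at s = -3, -2, -1, 0, 1:
  h  : 233/2  40  15/2  1  5/2
  Δ  : -153/2  -65/2  -13/2  3/2
  Δ^2: 44  26  8
  Δ^3: -18  -18
  Δ^4: 0
The third differences are constant (-18) and nonzero, while all higher differences vanish, so the minimal degree is 3.

3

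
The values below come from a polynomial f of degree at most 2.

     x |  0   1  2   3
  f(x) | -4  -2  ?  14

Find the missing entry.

The 3 known points determine the degree-2 polynomial uniquely.
Write f(x) = ax^2 + bx + c. Substituting each data point gives a linear system:
  c = -4
  a + b + c = -2
  9a + 3b + c = 14
Solving the system yields a = 2, b = 0, c = -4.
So f(x) = 2x^2 - 4.
Then f(2) = 4.

4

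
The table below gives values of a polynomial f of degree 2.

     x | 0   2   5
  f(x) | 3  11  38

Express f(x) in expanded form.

f(x) = x^2 + 2x + 3

Using the Lagrange interpolation formula with nodes 0, 2, 5:
  L_0(x) = (x - 2)(x - 5) / 10
  L_1(x) = x(x - 5) / -6
  L_2(x) = x(x - 2) / 15
Then f(x) = 3·L_0(x) + 11·L_1(x) + 38·L_2(x).
Expanding and collecting terms gives f(x) = x^2 + 2x + 3.
Check: f(5) = 38. ✓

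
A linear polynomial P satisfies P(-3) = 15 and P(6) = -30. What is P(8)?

-40

Using the Lagrange interpolation formula with nodes -3, 6:
  L_0(x) = (x - 6) / -9
  L_1(x) = (x + 3) / 9
Then P(x) = 15·L_0(x) - 30·L_1(x).
Expanding and collecting terms gives P(x) = -5x.
Evaluating at x = 8: P(8) = -40.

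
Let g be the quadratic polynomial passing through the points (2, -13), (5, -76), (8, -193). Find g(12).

-433

Write g(s) = as^2 + bs + c. Substituting each data point gives a linear system:
  4a + 2b + c = -13
  25a + 5b + c = -76
  64a + 8b + c = -193
Solving the system yields a = -3, b = 0, c = -1.
So g(s) = -3s² - 1.
Then g(12) = -433.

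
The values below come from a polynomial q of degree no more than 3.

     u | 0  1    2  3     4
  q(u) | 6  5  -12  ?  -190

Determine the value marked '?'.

On equispaced nodes a degree-3 polynomial has vanishing fourth forward difference, so
  q(0) - 4·q(1) + 6·q(2) - 4·q(3) + q(4) = 0.
Substituting the known values and solving for q(3):
  -4·q(3) = 276
  q(3) = -69.

-69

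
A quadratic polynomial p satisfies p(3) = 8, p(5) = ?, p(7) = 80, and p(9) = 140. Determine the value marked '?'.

36

The 3 known points determine the degree-2 polynomial uniquely.
Write p(t) = at^2 + bt + c. Substituting each data point gives a linear system:
  9a + 3b + c = 8
  49a + 7b + c = 80
  81a + 9b + c = 140
Solving the system yields a = 2, b = -2, c = -4.
So p(t) = 2t² - 2t - 4.
Then p(5) = 36.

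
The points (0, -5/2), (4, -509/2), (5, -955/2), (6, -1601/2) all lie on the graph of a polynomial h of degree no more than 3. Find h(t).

h(t) = -3t^3 - 5t^2 + 5t - 5/2

Using the Lagrange interpolation formula with nodes 0, 4, 5, 6:
  L_0(t) = (t - 4)(t - 5)(t - 6) / -120
  L_1(t) = t(t - 5)(t - 6) / 8
  L_2(t) = t(t - 4)(t - 6) / -5
  L_3(t) = t(t - 4)(t - 5) / 12
Then h(t) = -5/2·L_0(t) - 509/2·L_1(t) - 955/2·L_2(t) - 1601/2·L_3(t).
Expanding and collecting terms gives h(t) = -3t³ - 5t² + 5t - 5/2.
Check: h(5) = -955/2. ✓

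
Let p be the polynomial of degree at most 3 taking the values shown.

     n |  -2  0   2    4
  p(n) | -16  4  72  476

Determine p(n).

p(n) = 6n^3 + 6n^2 - 2n + 4

Write p(n) = an^3 + bn^2 + cn + d. Substituting each data point gives a linear system:
  -8a + 4b - 2c + d = -16
  d = 4
  8a + 4b + 2c + d = 72
  64a + 16b + 4c + d = 476
Solving the system yields a = 6, b = 6, c = -2, d = 4.
So p(n) = 6n³ + 6n² - 2n + 4.
Check: p(2) = 72. ✓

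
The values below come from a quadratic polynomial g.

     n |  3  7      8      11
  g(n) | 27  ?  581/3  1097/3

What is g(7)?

445/3

The 3 known points determine the degree-2 polynomial uniquely.
Write g(n) = an^2 + bn + c. Substituting each data point gives a linear system:
  9a + 3b + c = 27
  64a + 8b + c = 581/3
  121a + 11b + c = 1097/3
Solving the system yields a = 3, b = 1/3, c = -1.
So g(n) = 3n^2 + (1/3)n - 1.
Then g(7) = 445/3.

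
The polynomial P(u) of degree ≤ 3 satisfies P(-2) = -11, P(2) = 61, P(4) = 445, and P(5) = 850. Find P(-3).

-94

Using the Lagrange interpolation formula with nodes -2, 2, 4, 5:
  L_0(u) = (u - 2)(u - 4)(u - 5) / -168
  L_1(u) = (u + 2)(u - 4)(u - 5) / 24
  L_2(u) = (u + 2)(u - 2)(u - 5) / -12
  L_3(u) = (u + 2)(u - 2)(u - 4) / 21
Then P(u) = -11·L_0(u) + 61·L_1(u) + 445·L_2(u) + 850·L_3(u).
Expanding and collecting terms gives P(u) = 6u^3 + 5u^2 - 6u + 5.
Evaluating at u = -3: P(-3) = -94.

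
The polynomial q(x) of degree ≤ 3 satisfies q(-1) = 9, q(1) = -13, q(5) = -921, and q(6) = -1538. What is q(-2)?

38

Write q(x) = ax^3 + bx^2 + cx + d. Substituting each data point gives a linear system:
  -a + b - c + d = 9
  a + b + c + d = -13
  125a + 25b + 5c + d = -921
  216a + 36b + 6c + d = -1538
Solving the system yields a = -6, b = -6, c = -5, d = 4.
So q(x) = -6x^3 - 6x^2 - 5x + 4.
Then q(-2) = 38.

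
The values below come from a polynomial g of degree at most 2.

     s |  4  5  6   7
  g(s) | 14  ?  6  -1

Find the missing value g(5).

The 3 known points determine the degree-2 polynomial uniquely.
Write g(s) = as^2 + bs + c. Substituting each data point gives a linear system:
  16a + 4b + c = 14
  36a + 6b + c = 6
  49a + 7b + c = -1
Solving the system yields a = -1, b = 6, c = 6.
So g(s) = -s^2 + 6s + 6.
Then g(5) = 11.

11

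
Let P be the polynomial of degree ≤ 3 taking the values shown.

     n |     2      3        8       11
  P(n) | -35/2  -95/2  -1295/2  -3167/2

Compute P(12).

Write P(n) = an^3 + bn^2 + cn + d. Substituting each data point gives a linear system:
  8a + 4b + 2c + d = -35/2
  27a + 9b + 3c + d = -95/2
  512a + 64b + 8c + d = -1295/2
  1331a + 121b + 11c + d = -3167/2
Solving the system yields a = -1, b = -2, c = -1, d = 1/2.
So P(n) = -n^3 - 2n^2 - n + 1/2.
Then P(12) = -4055/2.

-4055/2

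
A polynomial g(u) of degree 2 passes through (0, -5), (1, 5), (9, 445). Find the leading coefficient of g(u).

5

Write g(u) = au^2 + bu + c. Substituting each data point gives a linear system:
  c = -5
  a + b + c = 5
  81a + 9b + c = 445
Solving the system yields a = 5, b = 5, c = -5.
So g(u) = 5u^2 + 5u - 5.
The leading coefficient is 5.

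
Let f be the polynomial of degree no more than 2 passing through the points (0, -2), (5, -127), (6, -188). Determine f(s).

f(s) = -6s^2 + 5s - 2

Using the Lagrange interpolation formula with nodes 0, 5, 6:
  L_0(s) = (s - 5)(s - 6) / 30
  L_1(s) = s(s - 6) / -5
  L_2(s) = s(s - 5) / 6
Then f(s) = -2·L_0(s) - 127·L_1(s) - 188·L_2(s).
Expanding and collecting terms gives f(s) = -6s² + 5s - 2.
Check: f(0) = -2. ✓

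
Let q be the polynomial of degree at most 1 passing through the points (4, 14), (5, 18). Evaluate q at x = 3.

10

Write q(x) = ax + b. Substituting each data point gives a linear system:
  4a + b = 14
  5a + b = 18
Solving the system yields a = 4, b = -2.
So q(x) = 4x - 2.
Then q(3) = 10.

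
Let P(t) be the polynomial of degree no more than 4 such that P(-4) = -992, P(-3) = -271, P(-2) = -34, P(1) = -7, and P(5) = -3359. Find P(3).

-439

Write P(t) = at^4 + bt^3 + ct^2 + dt + e. Substituting each data point gives a linear system:
  256a - 64b + 16c - 4d + e = -992
  81a - 27b + 9c - 3d + e = -271
  16a - 8b + 4c - 2d + e = -34
  a + b + c + d + e = -7
  625a + 125b + 25c + 5d + e = -3359
Solving the system yields a = -5, b = -3, c = 6, d = -1, e = -4.
So P(t) = -5t⁴ - 3t³ + 6t² - t - 4.
Then P(3) = -439.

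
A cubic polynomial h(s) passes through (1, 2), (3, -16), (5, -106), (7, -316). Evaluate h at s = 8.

Write h(s) = as^3 + bs^2 + cs + d. Substituting each data point gives a linear system:
  a + b + c + d = 2
  27a + 9b + 3c + d = -16
  125a + 25b + 5c + d = -106
  343a + 49b + 7c + d = -316
Solving the system yields a = -1, b = 0, c = 4, d = -1.
So h(s) = -s³ + 4s - 1.
Then h(8) = -481.

-481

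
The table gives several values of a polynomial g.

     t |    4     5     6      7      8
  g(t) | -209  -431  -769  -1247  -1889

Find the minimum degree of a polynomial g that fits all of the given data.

3

Forward differences of the values at t = 4, 5, 6, 7, 8:
  g  : -209  -431  -769  -1247  -1889
  Δ  : -222  -338  -478  -642
  Δ^2: -116  -140  -164
  Δ^3: -24  -24
  Δ^4: 0
The third differences are constant (-24) and nonzero, while all higher differences vanish, so the minimal degree is 3.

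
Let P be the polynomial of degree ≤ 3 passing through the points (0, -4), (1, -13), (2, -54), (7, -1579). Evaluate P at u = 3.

-151

Using the Lagrange interpolation formula with nodes 0, 1, 2, 7:
  L_0(u) = (u - 1)(u - 2)(u - 7) / -14
  L_1(u) = u(u - 2)(u - 7) / 6
  L_2(u) = u(u - 1)(u - 7) / -10
  L_3(u) = u(u - 1)(u - 2) / 210
Then P(u) = -4·L_0(u) - 13·L_1(u) - 54·L_2(u) - 1579·L_3(u).
Expanding and collecting terms gives P(u) = -4u^3 - 4u^2 - u - 4.
Evaluating at u = 3: P(3) = -151.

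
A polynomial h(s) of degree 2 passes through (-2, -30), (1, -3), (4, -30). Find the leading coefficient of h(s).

Write h(s) = as^2 + bs + c. Substituting each data point gives a linear system:
  4a - 2b + c = -30
  a + b + c = -3
  16a + 4b + c = -30
Solving the system yields a = -3, b = 6, c = -6.
So h(s) = -3s^2 + 6s - 6.
The leading coefficient is -3.

-3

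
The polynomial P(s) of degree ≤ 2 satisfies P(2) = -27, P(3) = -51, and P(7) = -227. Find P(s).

Write P(s) = as^2 + bs + c. Substituting each data point gives a linear system:
  4a + 2b + c = -27
  9a + 3b + c = -51
  49a + 7b + c = -227
Solving the system yields a = -4, b = -4, c = -3.
So P(s) = -4s² - 4s - 3.
Check: P(3) = -51. ✓

P(s) = -4s^2 - 4s - 3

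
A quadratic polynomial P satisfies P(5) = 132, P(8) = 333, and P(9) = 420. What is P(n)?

Write P(n) = an^2 + bn + c. Substituting each data point gives a linear system:
  25a + 5b + c = 132
  64a + 8b + c = 333
  81a + 9b + c = 420
Solving the system yields a = 5, b = 2, c = -3.
So P(n) = 5n^2 + 2n - 3.
Check: P(8) = 333. ✓

P(n) = 5n^2 + 2n - 3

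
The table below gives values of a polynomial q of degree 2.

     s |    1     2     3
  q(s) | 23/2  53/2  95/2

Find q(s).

q(s) = 3s^2 + 6s + 5/2

Write q(s) = as^2 + bs + c. Substituting each data point gives a linear system:
  a + b + c = 23/2
  4a + 2b + c = 53/2
  9a + 3b + c = 95/2
Solving the system yields a = 3, b = 6, c = 5/2.
So q(s) = 3s^2 + 6s + 5/2.
Check: q(3) = 95/2. ✓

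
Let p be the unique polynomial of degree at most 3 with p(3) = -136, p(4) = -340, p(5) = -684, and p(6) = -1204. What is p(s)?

Write p(s) = as^3 + bs^2 + cs + d. Substituting each data point gives a linear system:
  27a + 9b + 3c + d = -136
  64a + 16b + 4c + d = -340
  125a + 25b + 5c + d = -684
  216a + 36b + 6c + d = -1204
Solving the system yields a = -6, b = 2, c = 4, d = -4.
So p(s) = -6s^3 + 2s^2 + 4s - 4.
Check: p(5) = -684. ✓

p(s) = -6s^3 + 2s^2 + 4s - 4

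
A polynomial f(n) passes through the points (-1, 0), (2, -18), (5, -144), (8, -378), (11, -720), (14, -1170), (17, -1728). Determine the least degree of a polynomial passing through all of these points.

2

Forward differences of the values at n = -1, 2, 5, 8, 11, 14, 17:
  f  : 0  -18  -144  -378  -720  -1170  -1728
  Δ  : -18  -126  -234  -342  -450  -558
  Δ^2: -108  -108  -108  -108  -108
  Δ^3: 0  0  0  0
  Δ^4: 0  0  0
  Δ^5: 0  0
  Δ^6: 0
The second differences are constant (-108) and nonzero, while all higher differences vanish, so the minimal degree is 2.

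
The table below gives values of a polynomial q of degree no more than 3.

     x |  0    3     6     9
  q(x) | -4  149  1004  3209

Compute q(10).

4356

Using the Lagrange interpolation formula with nodes 0, 3, 6, 9:
  L_0(x) = (x - 3)(x - 6)(x - 9) / -162
  L_1(x) = x(x - 6)(x - 9) / 54
  L_2(x) = x(x - 3)(x - 9) / -54
  L_3(x) = x(x - 3)(x - 6) / 162
Then q(x) = -4·L_0(x) + 149·L_1(x) + 1004·L_2(x) + 3209·L_3(x).
Expanding and collecting terms gives q(x) = 4x^3 + 3x^2 + 6x - 4.
Evaluating at x = 10: q(10) = 4356.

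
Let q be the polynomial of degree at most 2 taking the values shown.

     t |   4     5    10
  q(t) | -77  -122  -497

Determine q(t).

q(t) = -5t^2 + 3

Using the Lagrange interpolation formula with nodes 4, 5, 10:
  L_0(t) = (t - 5)(t - 10) / 6
  L_1(t) = (t - 4)(t - 10) / -5
  L_2(t) = (t - 4)(t - 5) / 30
Then q(t) = -77·L_0(t) - 122·L_1(t) - 497·L_2(t).
Expanding and collecting terms gives q(t) = -5t^2 + 3.
Check: q(10) = -497. ✓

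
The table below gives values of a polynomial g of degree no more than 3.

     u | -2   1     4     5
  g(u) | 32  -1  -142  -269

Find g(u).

g(u) = -2u^3 - 5u + 6

Write g(u) = au^3 + bu^2 + cu + d. Substituting each data point gives a linear system:
  -8a + 4b - 2c + d = 32
  a + b + c + d = -1
  64a + 16b + 4c + d = -142
  125a + 25b + 5c + d = -269
Solving the system yields a = -2, b = 0, c = -5, d = 6.
So g(u) = -2u³ - 5u + 6.
Check: g(5) = -269. ✓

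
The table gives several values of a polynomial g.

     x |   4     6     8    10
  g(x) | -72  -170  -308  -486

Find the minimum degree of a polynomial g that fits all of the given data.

2

Forward differences of the values at x = 4, 6, 8, 10:
  g  : -72  -170  -308  -486
  Δ  : -98  -138  -178
  Δ^2: -40  -40
  Δ^3: 0
The second differences are constant (-40) and nonzero, while all higher differences vanish, so the minimal degree is 2.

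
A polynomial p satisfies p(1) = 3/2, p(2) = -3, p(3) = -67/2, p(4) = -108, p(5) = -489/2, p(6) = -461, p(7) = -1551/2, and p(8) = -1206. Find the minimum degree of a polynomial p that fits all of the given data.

3

Forward differences of the values at t = 1, 2, 3, 4, 5, 6, 7, 8:
  p  : 3/2  -3  -67/2  -108  -489/2  -461  -1551/2  -1206
  Δ  : -9/2  -61/2  -149/2  -273/2  -433/2  -629/2  -861/2
  Δ^2: -26  -44  -62  -80  -98  -116
  Δ^3: -18  -18  -18  -18  -18
  Δ^4: 0  0  0  0
  Δ^5: 0  0  0
  Δ^6: 0  0
  Δ^7: 0
The third differences are constant (-18) and nonzero, while all higher differences vanish, so the minimal degree is 3.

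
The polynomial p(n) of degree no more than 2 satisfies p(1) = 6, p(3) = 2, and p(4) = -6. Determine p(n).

p(n) = -2n^2 + 6n + 2

Using the Lagrange interpolation formula with nodes 1, 3, 4:
  L_0(n) = (n - 3)(n - 4) / 6
  L_1(n) = (n - 1)(n - 4) / -2
  L_2(n) = (n - 1)(n - 3) / 3
Then p(n) = 6·L_0(n) + 2·L_1(n) - 6·L_2(n).
Expanding and collecting terms gives p(n) = -2n² + 6n + 2.
Check: p(3) = 2. ✓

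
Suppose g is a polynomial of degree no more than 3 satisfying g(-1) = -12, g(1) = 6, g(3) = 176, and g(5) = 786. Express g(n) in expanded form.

g(n) = 6n^3 + n^2 + 3n - 4

Using the Lagrange interpolation formula with nodes -1, 1, 3, 5:
  L_0(n) = (n - 1)(n - 3)(n - 5) / -48
  L_1(n) = (n + 1)(n - 3)(n - 5) / 16
  L_2(n) = (n + 1)(n - 1)(n - 5) / -16
  L_3(n) = (n + 1)(n - 1)(n - 3) / 48
Then g(n) = -12·L_0(n) + 6·L_1(n) + 176·L_2(n) + 786·L_3(n).
Expanding and collecting terms gives g(n) = 6n^3 + n^2 + 3n - 4.
Check: g(5) = 786. ✓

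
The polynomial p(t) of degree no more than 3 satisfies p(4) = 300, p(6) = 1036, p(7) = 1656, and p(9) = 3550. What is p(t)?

p(t) = 5t^3 - t^2 - 2t + 4

Write p(t) = at^3 + bt^2 + ct + d. Substituting each data point gives a linear system:
  64a + 16b + 4c + d = 300
  216a + 36b + 6c + d = 1036
  343a + 49b + 7c + d = 1656
  729a + 81b + 9c + d = 3550
Solving the system yields a = 5, b = -1, c = -2, d = 4.
So p(t) = 5t^3 - t^2 - 2t + 4.
Check: p(9) = 3550. ✓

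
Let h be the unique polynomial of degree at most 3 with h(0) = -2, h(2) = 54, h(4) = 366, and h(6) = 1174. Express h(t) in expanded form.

Using the Lagrange interpolation formula with nodes 0, 2, 4, 6:
  L_0(t) = (t - 2)(t - 4)(t - 6) / -48
  L_1(t) = t(t - 4)(t - 6) / 16
  L_2(t) = t(t - 2)(t - 6) / -16
  L_3(t) = t(t - 2)(t - 4) / 48
Then h(t) = -2·L_0(t) + 54·L_1(t) + 366·L_2(t) + 1174·L_3(t).
Expanding and collecting terms gives h(t) = 5t^3 + 2t^2 + 4t - 2.
Check: h(2) = 54. ✓

h(t) = 5t^3 + 2t^2 + 4t - 2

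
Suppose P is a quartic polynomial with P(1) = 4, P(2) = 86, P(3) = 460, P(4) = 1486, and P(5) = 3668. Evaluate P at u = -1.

Write P(u) = au^4 + bu^3 + cu^2 + du + e. Substituting each data point gives a linear system:
  a + b + c + d + e = 4
  16a + 8b + 4c + 2d + e = 86
  81a + 27b + 9c + 3d + e = 460
  256a + 64b + 16c + 4d + e = 1486
  625a + 125b + 25c + 5d + e = 3668
Solving the system yields a = 6, b = 0, c = -4, d = 4, e = -2.
So P(u) = 6u^4 - 4u^2 + 4u - 2.
Then P(-1) = -4.

-4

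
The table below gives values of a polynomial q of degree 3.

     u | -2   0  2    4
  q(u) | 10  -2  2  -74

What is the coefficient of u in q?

6

Write q(u) = au^3 + bu^2 + cu + d. Substituting each data point gives a linear system:
  -8a + 4b - 2c + d = 10
  d = -2
  8a + 4b + 2c + d = 2
  64a + 16b + 4c + d = -74
Solving the system yields a = -2, b = 2, c = 6, d = -2.
So q(u) = -2u³ + 2u² + 6u - 2.
The coefficient of u is 6.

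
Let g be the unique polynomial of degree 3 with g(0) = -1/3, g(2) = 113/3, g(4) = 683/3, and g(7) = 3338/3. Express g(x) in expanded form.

g(x) = 3x^3 + x^2 + 5x - 1/3

Using the Lagrange interpolation formula with nodes 0, 2, 4, 7:
  L_0(x) = (x - 2)(x - 4)(x - 7) / -56
  L_1(x) = x(x - 4)(x - 7) / 20
  L_2(x) = x(x - 2)(x - 7) / -24
  L_3(x) = x(x - 2)(x - 4) / 105
Then g(x) = -1/3·L_0(x) + 113/3·L_1(x) + 683/3·L_2(x) + 3338/3·L_3(x).
Expanding and collecting terms gives g(x) = 3x^3 + x^2 + 5x - 1/3.
Check: g(7) = 3338/3. ✓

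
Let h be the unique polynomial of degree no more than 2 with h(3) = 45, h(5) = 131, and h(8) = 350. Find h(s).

h(s) = 6s^2 - 5s + 6

Write h(s) = as^2 + bs + c. Substituting each data point gives a linear system:
  9a + 3b + c = 45
  25a + 5b + c = 131
  64a + 8b + c = 350
Solving the system yields a = 6, b = -5, c = 6.
So h(s) = 6s² - 5s + 6.
Check: h(3) = 45. ✓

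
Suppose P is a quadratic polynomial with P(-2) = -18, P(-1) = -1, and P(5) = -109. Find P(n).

Write P(n) = an^2 + bn + c. Substituting each data point gives a linear system:
  4a - 2b + c = -18
  a - b + c = -1
  25a + 5b + c = -109
Solving the system yields a = -5, b = 2, c = 6.
So P(n) = -5n² + 2n + 6.
Check: P(5) = -109. ✓

P(n) = -5n^2 + 2n + 6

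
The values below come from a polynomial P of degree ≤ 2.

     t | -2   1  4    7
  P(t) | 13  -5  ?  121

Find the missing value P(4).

31

On equispaced nodes a degree-2 polynomial has vanishing third forward difference, so
  - P(-2) + 3·P(1) - 3·P(4) + P(7) = 0.
Substituting the known values and solving for P(4):
  -3·P(4) = -93
  P(4) = 31.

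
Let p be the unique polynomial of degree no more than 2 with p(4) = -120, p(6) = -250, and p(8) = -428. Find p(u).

p(u) = -6u^2 - 5u - 4

Write p(u) = au^2 + bu + c. Substituting each data point gives a linear system:
  16a + 4b + c = -120
  36a + 6b + c = -250
  64a + 8b + c = -428
Solving the system yields a = -6, b = -5, c = -4.
So p(u) = -6u^2 - 5u - 4.
Check: p(8) = -428. ✓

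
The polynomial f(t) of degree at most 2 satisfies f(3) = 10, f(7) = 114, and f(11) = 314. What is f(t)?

f(t) = 3t^2 - 4t - 5

Write f(t) = at^2 + bt + c. Substituting each data point gives a linear system:
  9a + 3b + c = 10
  49a + 7b + c = 114
  121a + 11b + c = 314
Solving the system yields a = 3, b = -4, c = -5.
So f(t) = 3t^2 - 4t - 5.
Check: f(7) = 114. ✓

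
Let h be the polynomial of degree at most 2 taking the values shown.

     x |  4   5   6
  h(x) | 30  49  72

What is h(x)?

Write h(x) = ax^2 + bx + c. Substituting each data point gives a linear system:
  16a + 4b + c = 30
  25a + 5b + c = 49
  36a + 6b + c = 72
Solving the system yields a = 2, b = 1, c = -6.
So h(x) = 2x^2 + x - 6.
Check: h(6) = 72. ✓

h(x) = 2x^2 + x - 6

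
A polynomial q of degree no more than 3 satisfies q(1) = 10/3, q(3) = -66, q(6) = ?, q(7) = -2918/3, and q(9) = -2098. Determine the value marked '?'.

The 4 known points determine the degree-3 polynomial uniquely.
Write q(x) = ax^3 + bx^2 + cx + d. Substituting each data point gives a linear system:
  a + b + c + d = 10/3
  27a + 9b + 3c + d = -66
  343a + 49b + 7c + d = -2918/3
  729a + 81b + 9c + d = -2098
Solving the system yields a = -3, b = 1, c = 1/3, d = 5.
So q(x) = -3x³ + x² + (1/3)x + 5.
Then q(6) = -605.

-605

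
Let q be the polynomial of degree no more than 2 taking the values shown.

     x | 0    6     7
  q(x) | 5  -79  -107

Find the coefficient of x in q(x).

-2

Write q(x) = ax^2 + bx + c. Substituting each data point gives a linear system:
  c = 5
  36a + 6b + c = -79
  49a + 7b + c = -107
Solving the system yields a = -2, b = -2, c = 5.
So q(x) = -2x^2 - 2x + 5.
The coefficient of x is -2.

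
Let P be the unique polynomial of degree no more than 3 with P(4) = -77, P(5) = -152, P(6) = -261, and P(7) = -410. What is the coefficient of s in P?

4

Write P(s) = as^3 + bs^2 + cs + d. Substituting each data point gives a linear system:
  64a + 16b + 4c + d = -77
  125a + 25b + 5c + d = -152
  216a + 36b + 6c + d = -261
  343a + 49b + 7c + d = -410
Solving the system yields a = -1, b = -2, c = 4, d = 3.
So P(s) = -s³ - 2s² + 4s + 3.
The coefficient of s is 4.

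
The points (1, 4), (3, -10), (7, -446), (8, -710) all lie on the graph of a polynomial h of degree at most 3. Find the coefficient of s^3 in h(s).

Write h(s) = as^3 + bs^2 + cs + d. Substituting each data point gives a linear system:
  a + b + c + d = 4
  27a + 9b + 3c + d = -10
  343a + 49b + 7c + d = -446
  512a + 64b + 8c + d = -710
Solving the system yields a = -2, b = 5, c = -1, d = 2.
So h(s) = -2s^3 + 5s^2 - s + 2.
The leading coefficient is -2.

-2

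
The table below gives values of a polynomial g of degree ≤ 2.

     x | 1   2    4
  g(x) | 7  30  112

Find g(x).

Write g(x) = ax^2 + bx + c. Substituting each data point gives a linear system:
  a + b + c = 7
  4a + 2b + c = 30
  16a + 4b + c = 112
Solving the system yields a = 6, b = 5, c = -4.
So g(x) = 6x^2 + 5x - 4.
Check: g(2) = 30. ✓

g(x) = 6x^2 + 5x - 4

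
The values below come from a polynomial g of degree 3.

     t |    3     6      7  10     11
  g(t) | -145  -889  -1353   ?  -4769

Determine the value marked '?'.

The 4 known points determine the degree-3 polynomial uniquely.
Write g(t) = at^3 + bt^2 + ct + d. Substituting each data point gives a linear system:
  27a + 9b + 3c + d = -145
  216a + 36b + 6c + d = -889
  343a + 49b + 7c + d = -1353
  1331a + 121b + 11c + d = -4769
Solving the system yields a = -3, b = -6, c = -5, d = 5.
So g(t) = -3t^3 - 6t^2 - 5t + 5.
Then g(10) = -3645.

-3645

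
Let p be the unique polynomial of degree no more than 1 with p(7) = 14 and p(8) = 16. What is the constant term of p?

0

Write p(n) = an + b. Substituting each data point gives a linear system:
  7a + b = 14
  8a + b = 16
Solving the system yields a = 2, b = 0.
So p(n) = 2n.
The constant term is 0.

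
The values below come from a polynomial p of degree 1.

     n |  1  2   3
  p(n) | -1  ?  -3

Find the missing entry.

-2

The 2 known points determine the degree-1 polynomial uniquely.
Write p(n) = an + b. Substituting each data point gives a linear system:
  a + b = -1
  3a + b = -3
Solving the system yields a = -1, b = 0.
So p(n) = -n.
Then p(2) = -2.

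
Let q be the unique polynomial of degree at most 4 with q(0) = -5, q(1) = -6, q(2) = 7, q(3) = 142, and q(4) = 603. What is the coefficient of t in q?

4

Write q(t) = at^4 + bt^3 + ct^2 + dt + e. Substituting each data point gives a linear system:
  e = -5
  a + b + c + d + e = -6
  16a + 8b + 4c + 2d + e = 7
  81a + 27b + 9c + 3d + e = 142
  256a + 64b + 16c + 4d + e = 603
Solving the system yields a = 4, b = -6, c = -3, d = 4, e = -5.
So q(t) = 4t^4 - 6t^3 - 3t^2 + 4t - 5.
The coefficient of t is 4.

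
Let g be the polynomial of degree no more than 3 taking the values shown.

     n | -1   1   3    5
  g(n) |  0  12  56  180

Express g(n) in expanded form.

g(n) = n^3 + n^2 + 5n + 5

Write g(n) = an^3 + bn^2 + cn + d. Substituting each data point gives a linear system:
  -a + b - c + d = 0
  a + b + c + d = 12
  27a + 9b + 3c + d = 56
  125a + 25b + 5c + d = 180
Solving the system yields a = 1, b = 1, c = 5, d = 5.
So g(n) = n^3 + n^2 + 5n + 5.
Check: g(3) = 56. ✓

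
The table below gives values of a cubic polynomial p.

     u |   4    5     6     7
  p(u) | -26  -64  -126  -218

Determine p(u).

Using the Lagrange interpolation formula with nodes 4, 5, 6, 7:
  L_0(u) = (u - 5)(u - 6)(u - 7) / -6
  L_1(u) = (u - 4)(u - 6)(u - 7) / 2
  L_2(u) = (u - 4)(u - 5)(u - 7) / -2
  L_3(u) = (u - 4)(u - 5)(u - 6) / 6
Then p(u) = -26·L_0(u) - 64·L_1(u) - 126·L_2(u) - 218·L_3(u).
Expanding and collecting terms gives p(u) = -u^3 + 3u^2 - 4u + 6.
Check: p(4) = -26. ✓

p(u) = -u^3 + 3u^2 - 4u + 6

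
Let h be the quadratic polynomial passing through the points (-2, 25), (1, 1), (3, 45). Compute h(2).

Using the Lagrange interpolation formula with nodes -2, 1, 3:
  L_0(s) = (s - 1)(s - 3) / 15
  L_1(s) = (s + 2)(s - 3) / -6
  L_2(s) = (s + 2)(s - 1) / 10
Then h(s) = 25·L_0(s) + 1·L_1(s) + 45·L_2(s).
Expanding and collecting terms gives h(s) = 6s^2 - 2s - 3.
Evaluating at s = 2: h(2) = 17.

17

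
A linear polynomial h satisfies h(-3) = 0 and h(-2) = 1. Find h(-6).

-3

Write h(t) = at + b. Substituting each data point gives a linear system:
  -3a + b = 0
  -2a + b = 1
Solving the system yields a = 1, b = 3.
So h(t) = t + 3.
Then h(-6) = -3.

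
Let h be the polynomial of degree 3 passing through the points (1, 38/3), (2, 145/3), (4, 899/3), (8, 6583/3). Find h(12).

7225

Using the Lagrange interpolation formula with nodes 1, 2, 4, 8:
  L_0(x) = (x - 2)(x - 4)(x - 8) / -21
  L_1(x) = (x - 1)(x - 4)(x - 8) / 12
  L_2(x) = (x - 1)(x - 2)(x - 8) / -24
  L_3(x) = (x - 1)(x - 2)(x - 4) / 168
Then h(x) = 38/3·L_0(x) + 145/3·L_1(x) + 899/3·L_2(x) + 6583/3·L_3(x).
Expanding and collecting terms gives h(x) = 4x³ + 2x² + (5/3)x + 5.
Evaluating at x = 12: h(12) = 7225.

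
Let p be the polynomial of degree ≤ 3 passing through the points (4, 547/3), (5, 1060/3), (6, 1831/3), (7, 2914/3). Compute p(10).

8575/3

Using the Lagrange interpolation formula with nodes 4, 5, 6, 7:
  L_0(u) = (u - 5)(u - 6)(u - 7) / -6
  L_1(u) = (u - 4)(u - 6)(u - 7) / 2
  L_2(u) = (u - 4)(u - 5)(u - 7) / -2
  L_3(u) = (u - 4)(u - 5)(u - 6) / 6
Then p(u) = 547/3·L_0(u) + 1060/3·L_1(u) + 1831/3·L_2(u) + 2914/3·L_3(u).
Expanding and collecting terms gives p(u) = 3u^3 - 2u^2 + 6u - 5/3.
Evaluating at u = 10: p(10) = 8575/3.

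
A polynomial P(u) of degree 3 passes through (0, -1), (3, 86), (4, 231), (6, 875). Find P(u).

Using the Lagrange interpolation formula with nodes 0, 3, 4, 6:
  L_0(u) = (u - 3)(u - 4)(u - 6) / -72
  L_1(u) = u(u - 4)(u - 6) / 9
  L_2(u) = u(u - 3)(u - 6) / -8
  L_3(u) = u(u - 3)(u - 4) / 36
Then P(u) = -1·L_0(u) + 86·L_1(u) + 231·L_2(u) + 875·L_3(u).
Expanding and collecting terms gives P(u) = 5u^3 - 6u^2 + 2u - 1.
Check: P(6) = 875. ✓

P(u) = 5u^3 - 6u^2 + 2u - 1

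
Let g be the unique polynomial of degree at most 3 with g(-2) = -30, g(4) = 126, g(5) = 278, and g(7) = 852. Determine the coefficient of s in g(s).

-4

Write g(s) = as^3 + bs^2 + cs + d. Substituting each data point gives a linear system:
  -8a + 4b - 2c + d = -30
  64a + 16b + 4c + d = 126
  125a + 25b + 5c + d = 278
  343a + 49b + 7c + d = 852
Solving the system yields a = 3, b = -3, c = -4, d = -2.
So g(s) = 3s^3 - 3s^2 - 4s - 2.
The coefficient of s is -4.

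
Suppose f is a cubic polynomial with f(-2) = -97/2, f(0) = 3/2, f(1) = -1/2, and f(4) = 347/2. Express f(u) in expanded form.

Write f(u) = au^3 + bu^2 + cu + d. Substituting each data point gives a linear system:
  -8a + 4b - 2c + d = -97/2
  d = 3/2
  a + b + c + d = -1/2
  64a + 16b + 4c + d = 347/2
Solving the system yields a = 4, b = -5, c = -1, d = 3/2.
So f(u) = 4u^3 - 5u^2 - u + 3/2.
Check: f(1) = -1/2. ✓

f(u) = 4u^3 - 5u^2 - u + 3/2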